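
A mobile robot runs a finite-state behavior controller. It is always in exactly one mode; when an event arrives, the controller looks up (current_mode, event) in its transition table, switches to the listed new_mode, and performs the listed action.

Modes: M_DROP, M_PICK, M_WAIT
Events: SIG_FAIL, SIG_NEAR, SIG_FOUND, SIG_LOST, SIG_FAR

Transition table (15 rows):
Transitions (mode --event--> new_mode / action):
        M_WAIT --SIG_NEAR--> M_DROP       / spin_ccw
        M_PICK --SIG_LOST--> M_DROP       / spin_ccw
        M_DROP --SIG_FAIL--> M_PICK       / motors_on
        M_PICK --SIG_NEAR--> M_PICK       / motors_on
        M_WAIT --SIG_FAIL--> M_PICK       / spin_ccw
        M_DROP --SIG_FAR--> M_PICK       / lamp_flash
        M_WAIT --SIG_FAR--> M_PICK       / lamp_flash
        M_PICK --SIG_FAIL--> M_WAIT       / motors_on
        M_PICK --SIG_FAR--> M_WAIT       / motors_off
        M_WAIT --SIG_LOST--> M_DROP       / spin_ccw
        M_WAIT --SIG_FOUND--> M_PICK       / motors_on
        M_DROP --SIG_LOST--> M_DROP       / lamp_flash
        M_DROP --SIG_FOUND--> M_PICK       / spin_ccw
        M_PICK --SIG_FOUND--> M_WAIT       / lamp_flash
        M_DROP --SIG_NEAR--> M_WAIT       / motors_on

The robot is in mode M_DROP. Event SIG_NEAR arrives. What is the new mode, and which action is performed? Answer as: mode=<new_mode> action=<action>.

current mode = M_DROP; filter table to that mode:
  (M_DROP, SIG_FAIL) → (M_PICK, motors_on)
  (M_DROP, SIG_FAR) → (M_PICK, lamp_flash)
  (M_DROP, SIG_LOST) → (M_DROP, lamp_flash)
  (M_DROP, SIG_FOUND) → (M_PICK, spin_ccw)
  (M_DROP, SIG_NEAR) → (M_WAIT, motors_on)  ← event matches
event = SIG_NEAR selects (M_WAIT, motors_on)

mode=M_WAIT action=motors_on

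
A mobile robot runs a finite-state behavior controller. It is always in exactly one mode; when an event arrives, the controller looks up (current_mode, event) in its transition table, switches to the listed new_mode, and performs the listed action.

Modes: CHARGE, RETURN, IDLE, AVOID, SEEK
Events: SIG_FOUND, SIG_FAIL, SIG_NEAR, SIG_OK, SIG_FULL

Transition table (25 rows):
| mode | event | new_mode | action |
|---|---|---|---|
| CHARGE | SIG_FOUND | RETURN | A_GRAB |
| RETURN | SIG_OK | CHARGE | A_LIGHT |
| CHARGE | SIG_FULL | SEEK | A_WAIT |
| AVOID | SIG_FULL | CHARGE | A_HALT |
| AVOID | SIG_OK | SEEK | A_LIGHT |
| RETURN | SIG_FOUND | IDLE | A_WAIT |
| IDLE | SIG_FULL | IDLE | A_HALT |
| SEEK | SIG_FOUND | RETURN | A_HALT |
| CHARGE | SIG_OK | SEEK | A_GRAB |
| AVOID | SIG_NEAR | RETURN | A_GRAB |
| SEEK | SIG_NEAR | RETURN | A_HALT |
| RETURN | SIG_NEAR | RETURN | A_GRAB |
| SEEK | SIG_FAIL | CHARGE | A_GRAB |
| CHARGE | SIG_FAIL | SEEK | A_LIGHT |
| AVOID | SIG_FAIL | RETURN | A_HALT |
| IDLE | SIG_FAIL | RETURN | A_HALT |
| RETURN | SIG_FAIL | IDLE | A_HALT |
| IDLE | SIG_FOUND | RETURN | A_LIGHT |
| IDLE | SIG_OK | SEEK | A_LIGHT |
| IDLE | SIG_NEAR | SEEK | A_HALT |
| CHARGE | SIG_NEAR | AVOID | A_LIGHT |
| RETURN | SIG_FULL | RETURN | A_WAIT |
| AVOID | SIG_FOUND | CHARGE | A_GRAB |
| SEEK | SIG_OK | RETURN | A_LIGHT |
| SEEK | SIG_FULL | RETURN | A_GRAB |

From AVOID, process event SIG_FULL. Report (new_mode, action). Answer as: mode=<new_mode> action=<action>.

current mode = AVOID; filter table to that mode:
  (AVOID, SIG_FULL) → (CHARGE, A_HALT)  ← event matches
  (AVOID, SIG_OK) → (SEEK, A_LIGHT)
  (AVOID, SIG_NEAR) → (RETURN, A_GRAB)
  (AVOID, SIG_FAIL) → (RETURN, A_HALT)
  (AVOID, SIG_FOUND) → (CHARGE, A_GRAB)
event = SIG_FULL selects (CHARGE, A_HALT)

mode=CHARGE action=A_HALT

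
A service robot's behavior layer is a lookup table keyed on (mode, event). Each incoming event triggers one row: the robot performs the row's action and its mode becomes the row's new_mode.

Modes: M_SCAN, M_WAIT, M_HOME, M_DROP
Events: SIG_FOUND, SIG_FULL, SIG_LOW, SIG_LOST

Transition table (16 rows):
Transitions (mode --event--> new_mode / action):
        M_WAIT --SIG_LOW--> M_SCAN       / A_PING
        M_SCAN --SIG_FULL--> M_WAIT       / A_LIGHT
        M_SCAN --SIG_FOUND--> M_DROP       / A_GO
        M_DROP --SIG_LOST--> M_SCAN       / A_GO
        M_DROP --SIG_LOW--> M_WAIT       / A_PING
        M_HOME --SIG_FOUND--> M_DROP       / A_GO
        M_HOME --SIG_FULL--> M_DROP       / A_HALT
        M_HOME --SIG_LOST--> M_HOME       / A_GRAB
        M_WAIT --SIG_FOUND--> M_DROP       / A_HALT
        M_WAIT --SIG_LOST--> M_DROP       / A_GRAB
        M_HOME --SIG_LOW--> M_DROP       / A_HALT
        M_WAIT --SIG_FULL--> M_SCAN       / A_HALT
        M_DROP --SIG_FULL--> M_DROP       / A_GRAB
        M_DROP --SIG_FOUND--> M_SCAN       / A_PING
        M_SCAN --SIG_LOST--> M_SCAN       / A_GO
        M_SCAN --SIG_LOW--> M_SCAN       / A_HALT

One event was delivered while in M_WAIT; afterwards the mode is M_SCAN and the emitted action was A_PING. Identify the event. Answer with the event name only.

SIG_LOW

try SIG_FOUND: (M_WAIT, SIG_FOUND) → (M_DROP, A_HALT)
try SIG_FULL: (M_WAIT, SIG_FULL) → (M_SCAN, A_HALT)
try SIG_LOW: (M_WAIT, SIG_LOW) → (M_SCAN, A_PING)  ← matches
try SIG_LOST: (M_WAIT, SIG_LOST) → (M_DROP, A_GRAB)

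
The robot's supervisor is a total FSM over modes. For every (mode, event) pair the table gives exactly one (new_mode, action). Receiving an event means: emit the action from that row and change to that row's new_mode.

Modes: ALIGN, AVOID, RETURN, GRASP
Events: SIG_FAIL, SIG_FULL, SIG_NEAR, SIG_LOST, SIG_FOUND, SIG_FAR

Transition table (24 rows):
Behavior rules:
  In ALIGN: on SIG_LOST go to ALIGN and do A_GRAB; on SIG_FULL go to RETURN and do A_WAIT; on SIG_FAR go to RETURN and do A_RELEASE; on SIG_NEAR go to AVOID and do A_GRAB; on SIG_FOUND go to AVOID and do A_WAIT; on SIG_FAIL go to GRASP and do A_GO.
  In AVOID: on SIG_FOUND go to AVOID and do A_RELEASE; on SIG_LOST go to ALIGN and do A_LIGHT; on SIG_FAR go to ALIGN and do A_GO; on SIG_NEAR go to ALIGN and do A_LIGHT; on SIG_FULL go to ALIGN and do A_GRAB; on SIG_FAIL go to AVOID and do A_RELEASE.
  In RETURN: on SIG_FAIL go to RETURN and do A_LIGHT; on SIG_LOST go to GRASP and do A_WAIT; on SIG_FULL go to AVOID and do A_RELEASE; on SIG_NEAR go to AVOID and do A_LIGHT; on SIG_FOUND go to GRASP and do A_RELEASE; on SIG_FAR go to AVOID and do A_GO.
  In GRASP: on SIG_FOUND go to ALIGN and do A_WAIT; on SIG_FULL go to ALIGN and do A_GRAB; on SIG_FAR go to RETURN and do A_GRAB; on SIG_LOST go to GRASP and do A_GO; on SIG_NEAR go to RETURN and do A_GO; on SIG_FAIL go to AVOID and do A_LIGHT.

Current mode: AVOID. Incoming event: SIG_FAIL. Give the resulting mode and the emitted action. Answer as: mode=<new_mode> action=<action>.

mode=AVOID action=A_RELEASE

current mode = AVOID; filter table to that mode:
  (AVOID, SIG_FOUND) → (AVOID, A_RELEASE)
  (AVOID, SIG_LOST) → (ALIGN, A_LIGHT)
  (AVOID, SIG_FAR) → (ALIGN, A_GO)
  (AVOID, SIG_NEAR) → (ALIGN, A_LIGHT)
  (AVOID, SIG_FULL) → (ALIGN, A_GRAB)
  (AVOID, SIG_FAIL) → (AVOID, A_RELEASE)  ← event matches
event = SIG_FAIL selects (AVOID, A_RELEASE)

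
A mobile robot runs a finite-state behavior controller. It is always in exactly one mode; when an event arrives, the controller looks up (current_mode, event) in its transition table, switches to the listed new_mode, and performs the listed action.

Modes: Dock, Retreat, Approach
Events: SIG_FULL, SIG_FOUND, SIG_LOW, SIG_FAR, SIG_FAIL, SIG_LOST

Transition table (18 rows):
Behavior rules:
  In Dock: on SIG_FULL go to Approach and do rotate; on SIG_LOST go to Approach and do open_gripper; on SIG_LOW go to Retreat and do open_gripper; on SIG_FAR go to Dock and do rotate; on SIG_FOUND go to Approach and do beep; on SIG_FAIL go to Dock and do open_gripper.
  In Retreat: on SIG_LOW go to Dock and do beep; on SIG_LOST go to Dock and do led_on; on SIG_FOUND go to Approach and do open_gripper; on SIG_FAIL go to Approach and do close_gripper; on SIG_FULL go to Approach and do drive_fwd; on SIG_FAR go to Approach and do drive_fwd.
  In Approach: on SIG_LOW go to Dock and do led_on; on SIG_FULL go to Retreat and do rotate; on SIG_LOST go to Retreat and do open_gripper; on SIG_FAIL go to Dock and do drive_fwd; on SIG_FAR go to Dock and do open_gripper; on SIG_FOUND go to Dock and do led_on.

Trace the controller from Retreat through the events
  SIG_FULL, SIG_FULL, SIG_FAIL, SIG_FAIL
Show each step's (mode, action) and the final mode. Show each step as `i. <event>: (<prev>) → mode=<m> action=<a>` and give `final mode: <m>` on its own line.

final mode: Dock

1. SIG_FULL: (Retreat) → mode=Approach action=drive_fwd
2. SIG_FULL: (Approach) → mode=Retreat action=rotate
3. SIG_FAIL: (Retreat) → mode=Approach action=close_gripper
4. SIG_FAIL: (Approach) → mode=Dock action=drive_fwd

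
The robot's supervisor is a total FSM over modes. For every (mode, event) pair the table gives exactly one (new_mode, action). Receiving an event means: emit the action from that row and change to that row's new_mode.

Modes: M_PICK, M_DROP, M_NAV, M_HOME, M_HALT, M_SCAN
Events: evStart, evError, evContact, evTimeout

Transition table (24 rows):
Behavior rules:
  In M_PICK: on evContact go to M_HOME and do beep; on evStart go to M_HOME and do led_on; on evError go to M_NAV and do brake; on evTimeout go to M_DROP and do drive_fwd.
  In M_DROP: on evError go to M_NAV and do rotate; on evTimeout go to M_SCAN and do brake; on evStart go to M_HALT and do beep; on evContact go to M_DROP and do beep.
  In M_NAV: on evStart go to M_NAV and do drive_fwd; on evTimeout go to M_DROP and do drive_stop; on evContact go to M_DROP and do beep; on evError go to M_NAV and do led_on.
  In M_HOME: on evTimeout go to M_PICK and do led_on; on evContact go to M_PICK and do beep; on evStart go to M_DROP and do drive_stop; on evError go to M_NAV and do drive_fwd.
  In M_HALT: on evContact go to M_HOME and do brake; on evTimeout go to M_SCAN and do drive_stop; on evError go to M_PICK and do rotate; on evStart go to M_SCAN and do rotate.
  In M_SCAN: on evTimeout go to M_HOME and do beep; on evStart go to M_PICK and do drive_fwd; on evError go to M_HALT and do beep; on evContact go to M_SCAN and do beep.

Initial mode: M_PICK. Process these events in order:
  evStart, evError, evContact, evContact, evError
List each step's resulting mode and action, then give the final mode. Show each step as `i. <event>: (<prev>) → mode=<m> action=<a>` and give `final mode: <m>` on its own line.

1. evStart: (M_PICK) → mode=M_HOME action=led_on
2. evError: (M_HOME) → mode=M_NAV action=drive_fwd
3. evContact: (M_NAV) → mode=M_DROP action=beep
4. evContact: (M_DROP) → mode=M_DROP action=beep
5. evError: (M_DROP) → mode=M_NAV action=rotate

final mode: M_NAV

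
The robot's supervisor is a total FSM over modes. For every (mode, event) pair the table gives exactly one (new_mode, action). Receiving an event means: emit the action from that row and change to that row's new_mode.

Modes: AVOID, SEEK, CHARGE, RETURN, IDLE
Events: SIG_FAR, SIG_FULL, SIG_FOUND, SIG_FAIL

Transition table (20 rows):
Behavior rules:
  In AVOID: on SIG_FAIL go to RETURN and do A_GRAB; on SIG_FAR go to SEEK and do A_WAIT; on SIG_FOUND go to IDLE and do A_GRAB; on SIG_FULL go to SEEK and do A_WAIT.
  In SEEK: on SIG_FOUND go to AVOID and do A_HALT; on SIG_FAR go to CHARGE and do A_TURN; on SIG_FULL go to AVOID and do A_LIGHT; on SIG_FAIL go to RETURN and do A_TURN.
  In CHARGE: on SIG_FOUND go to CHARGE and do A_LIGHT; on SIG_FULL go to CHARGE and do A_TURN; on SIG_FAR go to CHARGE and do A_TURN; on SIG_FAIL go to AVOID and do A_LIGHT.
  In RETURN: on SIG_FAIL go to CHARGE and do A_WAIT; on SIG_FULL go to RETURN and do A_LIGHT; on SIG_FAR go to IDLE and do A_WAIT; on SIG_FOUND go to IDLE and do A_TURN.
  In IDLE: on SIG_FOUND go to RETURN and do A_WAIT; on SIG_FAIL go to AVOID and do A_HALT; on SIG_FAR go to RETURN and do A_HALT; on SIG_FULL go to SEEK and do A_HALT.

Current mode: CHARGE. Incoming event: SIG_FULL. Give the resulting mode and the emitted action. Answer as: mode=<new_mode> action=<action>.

mode=CHARGE action=A_TURN

current mode = CHARGE; filter table to that mode:
  (CHARGE, SIG_FOUND) → (CHARGE, A_LIGHT)
  (CHARGE, SIG_FULL) → (CHARGE, A_TURN)  ← event matches
  (CHARGE, SIG_FAR) → (CHARGE, A_TURN)
  (CHARGE, SIG_FAIL) → (AVOID, A_LIGHT)
event = SIG_FULL selects (CHARGE, A_TURN)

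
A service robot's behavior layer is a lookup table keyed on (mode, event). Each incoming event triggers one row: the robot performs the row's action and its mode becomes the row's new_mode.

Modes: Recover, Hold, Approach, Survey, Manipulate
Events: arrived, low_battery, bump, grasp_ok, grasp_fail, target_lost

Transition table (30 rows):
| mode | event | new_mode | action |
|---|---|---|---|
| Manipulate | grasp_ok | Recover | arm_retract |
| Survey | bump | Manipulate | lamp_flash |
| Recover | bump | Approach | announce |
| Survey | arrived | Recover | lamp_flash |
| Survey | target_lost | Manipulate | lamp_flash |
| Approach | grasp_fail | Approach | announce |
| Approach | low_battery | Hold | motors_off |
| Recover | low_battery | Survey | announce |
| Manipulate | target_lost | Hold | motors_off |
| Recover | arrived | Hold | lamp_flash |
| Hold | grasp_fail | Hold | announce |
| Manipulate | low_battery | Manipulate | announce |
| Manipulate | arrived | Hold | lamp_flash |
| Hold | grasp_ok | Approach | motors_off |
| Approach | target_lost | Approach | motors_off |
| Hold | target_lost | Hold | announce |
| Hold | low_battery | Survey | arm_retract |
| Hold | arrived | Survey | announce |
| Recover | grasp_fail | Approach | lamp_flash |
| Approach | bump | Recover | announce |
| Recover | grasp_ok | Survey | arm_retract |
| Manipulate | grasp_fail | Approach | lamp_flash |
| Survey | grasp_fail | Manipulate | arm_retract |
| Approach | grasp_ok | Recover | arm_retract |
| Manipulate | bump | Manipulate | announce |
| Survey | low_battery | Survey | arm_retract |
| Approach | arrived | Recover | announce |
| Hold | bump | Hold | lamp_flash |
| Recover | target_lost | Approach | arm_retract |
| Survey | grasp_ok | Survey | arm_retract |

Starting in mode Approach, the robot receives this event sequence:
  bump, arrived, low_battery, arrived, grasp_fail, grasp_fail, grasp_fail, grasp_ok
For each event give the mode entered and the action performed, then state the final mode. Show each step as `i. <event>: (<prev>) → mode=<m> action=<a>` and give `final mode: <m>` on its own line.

1. bump: (Approach) → mode=Recover action=announce
2. arrived: (Recover) → mode=Hold action=lamp_flash
3. low_battery: (Hold) → mode=Survey action=arm_retract
4. arrived: (Survey) → mode=Recover action=lamp_flash
5. grasp_fail: (Recover) → mode=Approach action=lamp_flash
6. grasp_fail: (Approach) → mode=Approach action=announce
7. grasp_fail: (Approach) → mode=Approach action=announce
8. grasp_ok: (Approach) → mode=Recover action=arm_retract

final mode: Recover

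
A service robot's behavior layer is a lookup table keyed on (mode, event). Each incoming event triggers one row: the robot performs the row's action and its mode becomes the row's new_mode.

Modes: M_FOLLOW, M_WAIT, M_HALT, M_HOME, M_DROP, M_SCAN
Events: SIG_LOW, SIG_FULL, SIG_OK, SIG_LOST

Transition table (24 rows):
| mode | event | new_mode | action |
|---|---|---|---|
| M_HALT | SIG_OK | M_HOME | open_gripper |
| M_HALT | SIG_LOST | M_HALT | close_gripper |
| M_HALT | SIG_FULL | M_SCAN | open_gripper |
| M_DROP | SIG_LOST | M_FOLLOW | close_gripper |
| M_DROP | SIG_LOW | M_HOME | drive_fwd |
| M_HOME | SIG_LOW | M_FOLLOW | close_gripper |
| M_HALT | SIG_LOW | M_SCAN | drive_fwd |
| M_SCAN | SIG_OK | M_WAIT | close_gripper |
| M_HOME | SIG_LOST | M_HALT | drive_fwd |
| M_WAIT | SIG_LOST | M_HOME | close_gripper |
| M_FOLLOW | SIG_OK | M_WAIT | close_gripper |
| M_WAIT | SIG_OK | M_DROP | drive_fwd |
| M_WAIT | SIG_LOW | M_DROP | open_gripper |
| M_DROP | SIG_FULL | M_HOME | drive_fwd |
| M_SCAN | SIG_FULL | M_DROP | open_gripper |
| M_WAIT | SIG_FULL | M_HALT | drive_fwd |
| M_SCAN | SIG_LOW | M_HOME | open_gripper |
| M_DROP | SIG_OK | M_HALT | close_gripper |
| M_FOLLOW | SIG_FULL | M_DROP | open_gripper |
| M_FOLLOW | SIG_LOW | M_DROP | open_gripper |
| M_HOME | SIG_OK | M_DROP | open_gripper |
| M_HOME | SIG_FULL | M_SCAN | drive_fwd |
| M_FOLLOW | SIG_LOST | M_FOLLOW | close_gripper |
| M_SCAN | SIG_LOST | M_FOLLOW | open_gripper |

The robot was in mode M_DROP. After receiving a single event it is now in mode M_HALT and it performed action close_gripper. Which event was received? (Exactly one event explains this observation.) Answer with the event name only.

try SIG_LOW: (M_DROP, SIG_LOW) → (M_HOME, drive_fwd)
try SIG_FULL: (M_DROP, SIG_FULL) → (M_HOME, drive_fwd)
try SIG_OK: (M_DROP, SIG_OK) → (M_HALT, close_gripper)  ← matches
try SIG_LOST: (M_DROP, SIG_LOST) → (M_FOLLOW, close_gripper)

SIG_OK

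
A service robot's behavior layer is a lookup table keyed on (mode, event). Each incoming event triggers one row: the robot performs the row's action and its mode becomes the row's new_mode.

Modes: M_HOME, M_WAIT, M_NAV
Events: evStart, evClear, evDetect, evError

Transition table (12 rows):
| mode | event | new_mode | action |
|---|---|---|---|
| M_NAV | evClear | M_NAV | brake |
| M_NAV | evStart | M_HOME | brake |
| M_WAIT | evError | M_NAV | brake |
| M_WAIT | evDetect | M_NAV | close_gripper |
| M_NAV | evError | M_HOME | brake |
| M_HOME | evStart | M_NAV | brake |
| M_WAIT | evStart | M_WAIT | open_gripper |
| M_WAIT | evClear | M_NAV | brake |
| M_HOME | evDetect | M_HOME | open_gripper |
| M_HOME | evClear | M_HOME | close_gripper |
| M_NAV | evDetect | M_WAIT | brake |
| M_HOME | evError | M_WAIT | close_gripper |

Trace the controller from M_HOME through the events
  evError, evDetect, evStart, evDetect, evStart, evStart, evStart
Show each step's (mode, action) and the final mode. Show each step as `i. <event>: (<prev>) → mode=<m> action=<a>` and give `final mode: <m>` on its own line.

final mode: M_NAV

1. evError: (M_HOME) → mode=M_WAIT action=close_gripper
2. evDetect: (M_WAIT) → mode=M_NAV action=close_gripper
3. evStart: (M_NAV) → mode=M_HOME action=brake
4. evDetect: (M_HOME) → mode=M_HOME action=open_gripper
5. evStart: (M_HOME) → mode=M_NAV action=brake
6. evStart: (M_NAV) → mode=M_HOME action=brake
7. evStart: (M_HOME) → mode=M_NAV action=brake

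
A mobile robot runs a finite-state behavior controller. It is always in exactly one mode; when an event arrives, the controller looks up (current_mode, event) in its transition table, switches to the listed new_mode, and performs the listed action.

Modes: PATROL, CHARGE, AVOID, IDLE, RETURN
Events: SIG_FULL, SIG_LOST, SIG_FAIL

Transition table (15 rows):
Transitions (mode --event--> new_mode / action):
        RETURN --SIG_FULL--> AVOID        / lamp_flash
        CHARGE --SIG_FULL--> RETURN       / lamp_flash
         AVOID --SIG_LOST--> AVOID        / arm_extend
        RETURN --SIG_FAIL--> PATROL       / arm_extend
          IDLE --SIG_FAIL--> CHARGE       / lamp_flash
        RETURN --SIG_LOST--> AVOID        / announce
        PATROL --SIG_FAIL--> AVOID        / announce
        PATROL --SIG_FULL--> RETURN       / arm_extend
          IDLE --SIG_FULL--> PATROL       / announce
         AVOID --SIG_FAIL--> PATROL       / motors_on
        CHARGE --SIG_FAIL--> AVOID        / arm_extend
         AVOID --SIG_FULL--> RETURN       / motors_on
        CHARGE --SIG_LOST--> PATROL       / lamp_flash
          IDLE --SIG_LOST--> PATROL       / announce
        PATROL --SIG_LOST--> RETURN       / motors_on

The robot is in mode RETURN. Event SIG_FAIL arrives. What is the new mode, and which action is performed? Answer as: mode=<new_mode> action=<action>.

current mode = RETURN; filter table to that mode:
  (RETURN, SIG_FULL) → (AVOID, lamp_flash)
  (RETURN, SIG_FAIL) → (PATROL, arm_extend)  ← event matches
  (RETURN, SIG_LOST) → (AVOID, announce)
event = SIG_FAIL selects (PATROL, arm_extend)

mode=PATROL action=arm_extend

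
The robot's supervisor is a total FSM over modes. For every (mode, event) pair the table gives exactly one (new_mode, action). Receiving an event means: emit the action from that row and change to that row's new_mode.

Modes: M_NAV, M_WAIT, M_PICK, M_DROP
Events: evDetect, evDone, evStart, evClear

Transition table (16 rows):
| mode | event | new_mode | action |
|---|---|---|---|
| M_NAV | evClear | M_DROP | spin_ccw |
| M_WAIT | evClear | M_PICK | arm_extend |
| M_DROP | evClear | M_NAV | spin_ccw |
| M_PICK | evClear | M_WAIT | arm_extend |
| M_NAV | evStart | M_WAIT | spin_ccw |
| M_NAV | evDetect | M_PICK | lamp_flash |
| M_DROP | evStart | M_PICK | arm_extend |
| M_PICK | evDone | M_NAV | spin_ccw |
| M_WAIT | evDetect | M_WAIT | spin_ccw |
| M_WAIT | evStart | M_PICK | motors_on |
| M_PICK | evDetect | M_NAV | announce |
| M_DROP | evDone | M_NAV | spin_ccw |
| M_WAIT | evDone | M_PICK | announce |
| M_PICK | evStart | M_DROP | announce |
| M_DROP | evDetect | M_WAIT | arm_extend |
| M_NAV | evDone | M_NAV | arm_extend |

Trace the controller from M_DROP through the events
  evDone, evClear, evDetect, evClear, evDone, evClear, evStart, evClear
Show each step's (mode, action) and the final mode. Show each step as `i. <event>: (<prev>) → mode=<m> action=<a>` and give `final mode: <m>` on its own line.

1. evDone: (M_DROP) → mode=M_NAV action=spin_ccw
2. evClear: (M_NAV) → mode=M_DROP action=spin_ccw
3. evDetect: (M_DROP) → mode=M_WAIT action=arm_extend
4. evClear: (M_WAIT) → mode=M_PICK action=arm_extend
5. evDone: (M_PICK) → mode=M_NAV action=spin_ccw
6. evClear: (M_NAV) → mode=M_DROP action=spin_ccw
7. evStart: (M_DROP) → mode=M_PICK action=arm_extend
8. evClear: (M_PICK) → mode=M_WAIT action=arm_extend

final mode: M_WAIT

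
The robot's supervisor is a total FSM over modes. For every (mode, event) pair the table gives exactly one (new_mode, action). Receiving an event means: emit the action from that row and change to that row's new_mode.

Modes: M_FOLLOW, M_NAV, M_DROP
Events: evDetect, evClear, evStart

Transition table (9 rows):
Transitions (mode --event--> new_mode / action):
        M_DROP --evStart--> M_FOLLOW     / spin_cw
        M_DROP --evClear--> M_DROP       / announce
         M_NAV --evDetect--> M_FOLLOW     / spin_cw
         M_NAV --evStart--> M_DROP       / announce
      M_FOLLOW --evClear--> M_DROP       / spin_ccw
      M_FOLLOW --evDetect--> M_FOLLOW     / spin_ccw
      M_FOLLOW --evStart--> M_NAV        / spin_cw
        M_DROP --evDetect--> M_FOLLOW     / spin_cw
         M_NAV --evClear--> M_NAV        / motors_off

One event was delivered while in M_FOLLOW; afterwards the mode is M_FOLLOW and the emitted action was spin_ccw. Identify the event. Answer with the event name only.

try evDetect: (M_FOLLOW, evDetect) → (M_FOLLOW, spin_ccw)  ← matches
try evClear: (M_FOLLOW, evClear) → (M_DROP, spin_ccw)
try evStart: (M_FOLLOW, evStart) → (M_NAV, spin_cw)

evDetect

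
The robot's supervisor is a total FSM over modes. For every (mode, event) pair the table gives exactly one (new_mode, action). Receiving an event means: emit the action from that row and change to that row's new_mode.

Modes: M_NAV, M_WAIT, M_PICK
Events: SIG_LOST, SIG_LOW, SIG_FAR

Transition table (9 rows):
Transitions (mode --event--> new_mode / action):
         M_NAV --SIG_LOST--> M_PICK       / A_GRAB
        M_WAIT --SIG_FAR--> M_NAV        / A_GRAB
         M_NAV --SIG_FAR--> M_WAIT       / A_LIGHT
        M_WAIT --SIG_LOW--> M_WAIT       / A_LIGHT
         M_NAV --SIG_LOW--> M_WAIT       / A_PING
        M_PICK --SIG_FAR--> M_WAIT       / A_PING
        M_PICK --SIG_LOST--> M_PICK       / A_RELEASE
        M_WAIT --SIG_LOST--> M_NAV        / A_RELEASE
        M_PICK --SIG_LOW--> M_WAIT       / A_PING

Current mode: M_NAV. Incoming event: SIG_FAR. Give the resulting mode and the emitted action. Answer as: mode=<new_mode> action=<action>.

current mode = M_NAV; filter table to that mode:
  (M_NAV, SIG_LOST) → (M_PICK, A_GRAB)
  (M_NAV, SIG_FAR) → (M_WAIT, A_LIGHT)  ← event matches
  (M_NAV, SIG_LOW) → (M_WAIT, A_PING)
event = SIG_FAR selects (M_WAIT, A_LIGHT)

mode=M_WAIT action=A_LIGHT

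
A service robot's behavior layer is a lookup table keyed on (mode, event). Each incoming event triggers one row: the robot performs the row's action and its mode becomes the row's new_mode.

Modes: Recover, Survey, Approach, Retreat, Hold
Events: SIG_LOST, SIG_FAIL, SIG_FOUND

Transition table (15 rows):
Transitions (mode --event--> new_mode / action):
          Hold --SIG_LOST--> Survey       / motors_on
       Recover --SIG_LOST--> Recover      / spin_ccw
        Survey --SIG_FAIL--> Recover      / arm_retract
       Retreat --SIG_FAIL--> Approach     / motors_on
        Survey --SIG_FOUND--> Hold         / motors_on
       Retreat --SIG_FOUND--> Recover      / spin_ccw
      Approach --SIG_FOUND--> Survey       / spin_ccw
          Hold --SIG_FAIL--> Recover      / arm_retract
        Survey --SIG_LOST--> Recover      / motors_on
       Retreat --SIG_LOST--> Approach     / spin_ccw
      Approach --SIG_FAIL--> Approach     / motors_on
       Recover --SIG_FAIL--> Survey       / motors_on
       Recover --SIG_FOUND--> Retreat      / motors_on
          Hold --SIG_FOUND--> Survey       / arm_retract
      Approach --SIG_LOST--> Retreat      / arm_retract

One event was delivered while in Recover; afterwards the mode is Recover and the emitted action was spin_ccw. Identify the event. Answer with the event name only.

SIG_LOST

try SIG_LOST: (Recover, SIG_LOST) → (Recover, spin_ccw)  ← matches
try SIG_FAIL: (Recover, SIG_FAIL) → (Survey, motors_on)
try SIG_FOUND: (Recover, SIG_FOUND) → (Retreat, motors_on)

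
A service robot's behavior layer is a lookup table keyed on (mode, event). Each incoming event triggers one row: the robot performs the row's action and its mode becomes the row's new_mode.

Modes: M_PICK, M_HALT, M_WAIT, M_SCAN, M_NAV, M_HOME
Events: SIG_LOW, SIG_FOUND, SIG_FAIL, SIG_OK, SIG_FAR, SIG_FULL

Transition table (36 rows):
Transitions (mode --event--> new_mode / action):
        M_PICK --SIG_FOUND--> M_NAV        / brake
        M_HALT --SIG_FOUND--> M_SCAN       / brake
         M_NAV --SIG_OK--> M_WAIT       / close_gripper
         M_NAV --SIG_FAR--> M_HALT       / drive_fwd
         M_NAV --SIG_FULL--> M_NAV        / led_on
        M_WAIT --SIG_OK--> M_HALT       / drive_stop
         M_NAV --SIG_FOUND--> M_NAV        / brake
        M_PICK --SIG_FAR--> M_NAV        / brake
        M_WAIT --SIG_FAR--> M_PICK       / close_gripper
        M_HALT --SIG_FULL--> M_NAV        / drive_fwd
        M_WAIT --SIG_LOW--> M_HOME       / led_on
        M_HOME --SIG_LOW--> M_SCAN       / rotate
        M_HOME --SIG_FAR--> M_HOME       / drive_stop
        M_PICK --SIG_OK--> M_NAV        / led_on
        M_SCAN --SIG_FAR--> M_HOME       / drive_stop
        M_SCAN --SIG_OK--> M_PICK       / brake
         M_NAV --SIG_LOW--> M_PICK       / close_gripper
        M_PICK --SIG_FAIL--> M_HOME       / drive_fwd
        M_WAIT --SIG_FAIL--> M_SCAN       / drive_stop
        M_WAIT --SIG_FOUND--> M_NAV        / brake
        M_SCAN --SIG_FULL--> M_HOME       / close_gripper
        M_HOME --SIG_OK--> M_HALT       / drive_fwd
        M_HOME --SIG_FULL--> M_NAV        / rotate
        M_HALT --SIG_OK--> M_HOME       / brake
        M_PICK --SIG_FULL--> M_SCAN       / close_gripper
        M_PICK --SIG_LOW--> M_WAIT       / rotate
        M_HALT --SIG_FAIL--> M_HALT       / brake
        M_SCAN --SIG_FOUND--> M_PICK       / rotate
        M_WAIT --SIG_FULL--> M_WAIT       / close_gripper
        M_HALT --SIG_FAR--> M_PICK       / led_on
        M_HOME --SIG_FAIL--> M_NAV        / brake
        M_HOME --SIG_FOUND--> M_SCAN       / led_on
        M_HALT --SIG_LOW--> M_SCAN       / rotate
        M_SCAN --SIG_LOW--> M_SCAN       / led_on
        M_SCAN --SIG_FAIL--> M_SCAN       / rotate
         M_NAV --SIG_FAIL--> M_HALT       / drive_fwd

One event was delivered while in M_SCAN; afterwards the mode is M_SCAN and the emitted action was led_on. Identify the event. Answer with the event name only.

SIG_LOW

try SIG_LOW: (M_SCAN, SIG_LOW) → (M_SCAN, led_on)  ← matches
try SIG_FOUND: (M_SCAN, SIG_FOUND) → (M_PICK, rotate)
try SIG_FAIL: (M_SCAN, SIG_FAIL) → (M_SCAN, rotate)
try SIG_OK: (M_SCAN, SIG_OK) → (M_PICK, brake)
try SIG_FAR: (M_SCAN, SIG_FAR) → (M_HOME, drive_stop)
try SIG_FULL: (M_SCAN, SIG_FULL) → (M_HOME, close_gripper)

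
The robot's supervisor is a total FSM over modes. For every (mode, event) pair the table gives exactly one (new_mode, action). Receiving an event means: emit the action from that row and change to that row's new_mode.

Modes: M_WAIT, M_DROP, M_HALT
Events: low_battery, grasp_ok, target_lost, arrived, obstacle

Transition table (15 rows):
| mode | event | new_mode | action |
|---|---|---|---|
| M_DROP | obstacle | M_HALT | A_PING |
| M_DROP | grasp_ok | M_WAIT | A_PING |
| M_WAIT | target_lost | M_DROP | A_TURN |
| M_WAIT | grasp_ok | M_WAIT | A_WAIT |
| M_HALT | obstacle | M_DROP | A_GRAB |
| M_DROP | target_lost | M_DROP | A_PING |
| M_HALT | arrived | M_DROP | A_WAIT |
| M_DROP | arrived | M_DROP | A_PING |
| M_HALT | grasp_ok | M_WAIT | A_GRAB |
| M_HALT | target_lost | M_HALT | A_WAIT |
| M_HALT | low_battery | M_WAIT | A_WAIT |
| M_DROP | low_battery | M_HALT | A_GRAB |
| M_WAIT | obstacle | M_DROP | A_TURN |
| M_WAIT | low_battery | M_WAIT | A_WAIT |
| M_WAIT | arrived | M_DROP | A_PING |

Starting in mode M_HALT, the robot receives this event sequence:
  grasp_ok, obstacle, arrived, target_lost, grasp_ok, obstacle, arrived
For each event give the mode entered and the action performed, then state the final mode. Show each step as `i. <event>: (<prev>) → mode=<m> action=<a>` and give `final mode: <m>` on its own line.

1. grasp_ok: (M_HALT) → mode=M_WAIT action=A_GRAB
2. obstacle: (M_WAIT) → mode=M_DROP action=A_TURN
3. arrived: (M_DROP) → mode=M_DROP action=A_PING
4. target_lost: (M_DROP) → mode=M_DROP action=A_PING
5. grasp_ok: (M_DROP) → mode=M_WAIT action=A_PING
6. obstacle: (M_WAIT) → mode=M_DROP action=A_TURN
7. arrived: (M_DROP) → mode=M_DROP action=A_PING

final mode: M_DROP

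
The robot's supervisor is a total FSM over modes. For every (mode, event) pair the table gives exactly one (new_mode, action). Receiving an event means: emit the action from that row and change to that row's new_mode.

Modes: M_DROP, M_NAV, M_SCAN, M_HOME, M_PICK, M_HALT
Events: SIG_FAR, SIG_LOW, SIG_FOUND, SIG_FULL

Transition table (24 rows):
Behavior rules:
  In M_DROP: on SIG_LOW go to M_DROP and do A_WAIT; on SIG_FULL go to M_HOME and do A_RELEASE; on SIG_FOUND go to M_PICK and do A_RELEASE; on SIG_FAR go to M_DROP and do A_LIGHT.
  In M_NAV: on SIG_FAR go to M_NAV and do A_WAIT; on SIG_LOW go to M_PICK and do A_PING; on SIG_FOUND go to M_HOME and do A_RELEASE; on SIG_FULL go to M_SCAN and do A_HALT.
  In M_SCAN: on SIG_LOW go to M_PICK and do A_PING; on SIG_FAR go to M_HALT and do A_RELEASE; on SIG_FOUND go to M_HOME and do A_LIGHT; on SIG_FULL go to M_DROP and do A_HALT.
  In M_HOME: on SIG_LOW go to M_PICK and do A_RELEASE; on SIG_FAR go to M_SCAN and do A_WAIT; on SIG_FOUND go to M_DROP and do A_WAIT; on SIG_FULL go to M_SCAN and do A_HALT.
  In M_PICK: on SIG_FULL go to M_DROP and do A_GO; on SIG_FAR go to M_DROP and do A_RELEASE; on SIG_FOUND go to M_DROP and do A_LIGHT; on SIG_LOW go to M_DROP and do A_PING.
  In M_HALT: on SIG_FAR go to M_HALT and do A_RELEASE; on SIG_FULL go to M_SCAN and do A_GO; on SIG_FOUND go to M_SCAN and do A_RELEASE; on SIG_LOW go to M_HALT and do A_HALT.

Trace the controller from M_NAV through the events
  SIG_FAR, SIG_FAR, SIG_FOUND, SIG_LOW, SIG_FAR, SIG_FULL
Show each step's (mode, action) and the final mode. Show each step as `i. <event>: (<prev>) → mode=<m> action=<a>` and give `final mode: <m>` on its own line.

final mode: M_HOME

1. SIG_FAR: (M_NAV) → mode=M_NAV action=A_WAIT
2. SIG_FAR: (M_NAV) → mode=M_NAV action=A_WAIT
3. SIG_FOUND: (M_NAV) → mode=M_HOME action=A_RELEASE
4. SIG_LOW: (M_HOME) → mode=M_PICK action=A_RELEASE
5. SIG_FAR: (M_PICK) → mode=M_DROP action=A_RELEASE
6. SIG_FULL: (M_DROP) → mode=M_HOME action=A_RELEASE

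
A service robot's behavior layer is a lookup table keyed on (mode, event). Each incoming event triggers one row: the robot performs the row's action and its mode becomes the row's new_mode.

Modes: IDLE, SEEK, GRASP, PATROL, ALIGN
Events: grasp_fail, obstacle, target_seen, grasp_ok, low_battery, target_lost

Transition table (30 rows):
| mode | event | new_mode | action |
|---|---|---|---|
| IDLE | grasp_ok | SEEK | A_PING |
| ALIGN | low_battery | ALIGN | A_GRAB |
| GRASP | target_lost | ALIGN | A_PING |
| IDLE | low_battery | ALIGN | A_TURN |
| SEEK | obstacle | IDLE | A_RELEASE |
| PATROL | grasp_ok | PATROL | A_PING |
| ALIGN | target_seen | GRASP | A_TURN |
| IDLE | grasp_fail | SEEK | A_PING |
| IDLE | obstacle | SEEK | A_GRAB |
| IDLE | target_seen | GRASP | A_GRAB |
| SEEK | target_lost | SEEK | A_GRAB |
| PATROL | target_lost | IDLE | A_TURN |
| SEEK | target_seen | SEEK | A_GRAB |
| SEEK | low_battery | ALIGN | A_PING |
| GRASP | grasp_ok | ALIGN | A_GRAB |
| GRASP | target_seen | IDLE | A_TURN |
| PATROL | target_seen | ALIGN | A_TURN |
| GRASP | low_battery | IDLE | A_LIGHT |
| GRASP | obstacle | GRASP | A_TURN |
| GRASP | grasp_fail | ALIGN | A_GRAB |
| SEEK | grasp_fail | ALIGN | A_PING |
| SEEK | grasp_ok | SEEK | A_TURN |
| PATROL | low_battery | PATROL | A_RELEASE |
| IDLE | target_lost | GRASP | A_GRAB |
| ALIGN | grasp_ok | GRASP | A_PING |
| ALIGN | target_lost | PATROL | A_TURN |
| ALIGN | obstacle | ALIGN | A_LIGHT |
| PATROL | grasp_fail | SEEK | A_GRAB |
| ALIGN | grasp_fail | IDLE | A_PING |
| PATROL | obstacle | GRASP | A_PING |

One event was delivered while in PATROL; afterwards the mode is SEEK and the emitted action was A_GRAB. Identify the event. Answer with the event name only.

try grasp_fail: (PATROL, grasp_fail) → (SEEK, A_GRAB)  ← matches
try obstacle: (PATROL, obstacle) → (GRASP, A_PING)
try target_seen: (PATROL, target_seen) → (ALIGN, A_TURN)
try grasp_ok: (PATROL, grasp_ok) → (PATROL, A_PING)
try low_battery: (PATROL, low_battery) → (PATROL, A_RELEASE)
try target_lost: (PATROL, target_lost) → (IDLE, A_TURN)

grasp_fail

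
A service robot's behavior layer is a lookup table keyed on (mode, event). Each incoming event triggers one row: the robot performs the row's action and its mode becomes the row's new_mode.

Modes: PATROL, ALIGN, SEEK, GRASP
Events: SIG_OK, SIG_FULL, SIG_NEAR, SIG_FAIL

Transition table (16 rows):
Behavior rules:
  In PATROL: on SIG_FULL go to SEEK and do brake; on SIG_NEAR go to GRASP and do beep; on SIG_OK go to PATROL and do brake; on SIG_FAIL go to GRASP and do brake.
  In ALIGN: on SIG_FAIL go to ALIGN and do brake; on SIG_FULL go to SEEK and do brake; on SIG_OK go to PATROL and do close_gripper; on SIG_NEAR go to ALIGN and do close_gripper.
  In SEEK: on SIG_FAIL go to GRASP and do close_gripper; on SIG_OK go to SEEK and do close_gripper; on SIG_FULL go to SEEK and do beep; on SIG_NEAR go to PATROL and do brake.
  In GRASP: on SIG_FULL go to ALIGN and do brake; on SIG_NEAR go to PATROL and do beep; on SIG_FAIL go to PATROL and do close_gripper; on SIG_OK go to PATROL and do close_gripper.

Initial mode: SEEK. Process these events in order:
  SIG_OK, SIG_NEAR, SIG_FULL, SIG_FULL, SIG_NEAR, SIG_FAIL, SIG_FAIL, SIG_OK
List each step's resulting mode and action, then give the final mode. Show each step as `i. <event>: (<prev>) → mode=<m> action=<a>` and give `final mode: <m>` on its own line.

1. SIG_OK: (SEEK) → mode=SEEK action=close_gripper
2. SIG_NEAR: (SEEK) → mode=PATROL action=brake
3. SIG_FULL: (PATROL) → mode=SEEK action=brake
4. SIG_FULL: (SEEK) → mode=SEEK action=beep
5. SIG_NEAR: (SEEK) → mode=PATROL action=brake
6. SIG_FAIL: (PATROL) → mode=GRASP action=brake
7. SIG_FAIL: (GRASP) → mode=PATROL action=close_gripper
8. SIG_OK: (PATROL) → mode=PATROL action=brake

final mode: PATROL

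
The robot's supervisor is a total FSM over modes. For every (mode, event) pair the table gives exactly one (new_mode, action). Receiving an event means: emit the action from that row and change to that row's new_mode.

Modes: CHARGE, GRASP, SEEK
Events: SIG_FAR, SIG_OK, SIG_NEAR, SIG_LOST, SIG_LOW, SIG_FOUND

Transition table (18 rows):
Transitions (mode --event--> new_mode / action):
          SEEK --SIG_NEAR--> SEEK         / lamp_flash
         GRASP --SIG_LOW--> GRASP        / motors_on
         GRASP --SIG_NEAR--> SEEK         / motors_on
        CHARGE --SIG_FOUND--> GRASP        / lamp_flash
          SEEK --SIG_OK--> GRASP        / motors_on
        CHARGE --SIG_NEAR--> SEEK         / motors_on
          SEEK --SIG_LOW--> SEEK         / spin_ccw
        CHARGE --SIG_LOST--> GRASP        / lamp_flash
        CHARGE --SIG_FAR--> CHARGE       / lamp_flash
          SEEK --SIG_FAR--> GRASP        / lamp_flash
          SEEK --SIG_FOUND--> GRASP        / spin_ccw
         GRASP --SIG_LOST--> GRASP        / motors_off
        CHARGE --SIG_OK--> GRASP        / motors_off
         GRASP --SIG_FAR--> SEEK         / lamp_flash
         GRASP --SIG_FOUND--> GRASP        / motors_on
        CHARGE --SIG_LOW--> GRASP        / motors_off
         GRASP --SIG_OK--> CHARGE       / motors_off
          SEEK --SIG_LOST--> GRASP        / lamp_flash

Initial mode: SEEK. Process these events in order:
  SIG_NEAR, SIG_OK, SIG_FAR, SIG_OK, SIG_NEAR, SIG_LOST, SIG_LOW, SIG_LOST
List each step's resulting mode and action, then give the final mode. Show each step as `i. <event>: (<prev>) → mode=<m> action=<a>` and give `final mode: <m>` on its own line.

final mode: GRASP

1. SIG_NEAR: (SEEK) → mode=SEEK action=lamp_flash
2. SIG_OK: (SEEK) → mode=GRASP action=motors_on
3. SIG_FAR: (GRASP) → mode=SEEK action=lamp_flash
4. SIG_OK: (SEEK) → mode=GRASP action=motors_on
5. SIG_NEAR: (GRASP) → mode=SEEK action=motors_on
6. SIG_LOST: (SEEK) → mode=GRASP action=lamp_flash
7. SIG_LOW: (GRASP) → mode=GRASP action=motors_on
8. SIG_LOST: (GRASP) → mode=GRASP action=motors_off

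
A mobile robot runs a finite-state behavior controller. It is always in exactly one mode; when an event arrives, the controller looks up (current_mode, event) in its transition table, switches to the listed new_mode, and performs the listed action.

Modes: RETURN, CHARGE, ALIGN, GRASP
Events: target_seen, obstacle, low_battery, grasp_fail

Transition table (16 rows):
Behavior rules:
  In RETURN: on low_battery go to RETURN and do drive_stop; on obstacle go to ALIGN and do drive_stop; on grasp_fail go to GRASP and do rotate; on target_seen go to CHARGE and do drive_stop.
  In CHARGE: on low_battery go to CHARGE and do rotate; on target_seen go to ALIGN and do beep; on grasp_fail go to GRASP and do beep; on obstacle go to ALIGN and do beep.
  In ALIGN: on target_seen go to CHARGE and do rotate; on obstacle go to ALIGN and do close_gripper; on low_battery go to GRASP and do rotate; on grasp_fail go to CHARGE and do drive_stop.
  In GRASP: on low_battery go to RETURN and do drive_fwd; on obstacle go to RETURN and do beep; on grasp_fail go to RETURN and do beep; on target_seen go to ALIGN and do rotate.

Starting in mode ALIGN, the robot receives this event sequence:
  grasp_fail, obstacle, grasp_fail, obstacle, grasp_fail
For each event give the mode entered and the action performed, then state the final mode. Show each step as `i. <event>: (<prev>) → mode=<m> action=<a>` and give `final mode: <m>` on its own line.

final mode: CHARGE

1. grasp_fail: (ALIGN) → mode=CHARGE action=drive_stop
2. obstacle: (CHARGE) → mode=ALIGN action=beep
3. grasp_fail: (ALIGN) → mode=CHARGE action=drive_stop
4. obstacle: (CHARGE) → mode=ALIGN action=beep
5. grasp_fail: (ALIGN) → mode=CHARGE action=drive_stop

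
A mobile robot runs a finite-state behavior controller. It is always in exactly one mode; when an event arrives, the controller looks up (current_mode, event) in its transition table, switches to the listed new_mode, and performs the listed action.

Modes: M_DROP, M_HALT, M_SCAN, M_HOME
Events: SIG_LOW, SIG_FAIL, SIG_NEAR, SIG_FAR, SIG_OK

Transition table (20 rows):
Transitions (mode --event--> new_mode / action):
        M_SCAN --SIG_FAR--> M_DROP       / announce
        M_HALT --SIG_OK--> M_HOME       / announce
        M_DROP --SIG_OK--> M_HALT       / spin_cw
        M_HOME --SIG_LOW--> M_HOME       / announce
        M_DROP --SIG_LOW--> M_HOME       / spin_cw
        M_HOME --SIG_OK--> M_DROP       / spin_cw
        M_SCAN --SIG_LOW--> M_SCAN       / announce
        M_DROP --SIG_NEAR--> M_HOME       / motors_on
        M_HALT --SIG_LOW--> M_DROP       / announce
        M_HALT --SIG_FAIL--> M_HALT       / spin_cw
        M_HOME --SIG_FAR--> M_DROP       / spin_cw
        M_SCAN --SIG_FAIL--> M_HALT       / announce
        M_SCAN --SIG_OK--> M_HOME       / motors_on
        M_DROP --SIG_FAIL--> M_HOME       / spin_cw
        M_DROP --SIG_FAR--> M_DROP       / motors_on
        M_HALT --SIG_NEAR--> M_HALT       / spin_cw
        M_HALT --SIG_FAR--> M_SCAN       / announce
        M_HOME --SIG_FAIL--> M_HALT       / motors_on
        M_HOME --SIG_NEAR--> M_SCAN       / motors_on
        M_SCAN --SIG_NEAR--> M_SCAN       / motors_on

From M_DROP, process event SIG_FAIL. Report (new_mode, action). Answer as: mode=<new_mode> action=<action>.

current mode = M_DROP; filter table to that mode:
  (M_DROP, SIG_OK) → (M_HALT, spin_cw)
  (M_DROP, SIG_LOW) → (M_HOME, spin_cw)
  (M_DROP, SIG_NEAR) → (M_HOME, motors_on)
  (M_DROP, SIG_FAIL) → (M_HOME, spin_cw)  ← event matches
  (M_DROP, SIG_FAR) → (M_DROP, motors_on)
event = SIG_FAIL selects (M_HOME, spin_cw)

mode=M_HOME action=spin_cw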